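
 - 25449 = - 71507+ 46058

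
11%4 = 3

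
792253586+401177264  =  1193430850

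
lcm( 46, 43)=1978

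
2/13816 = 1/6908 =0.00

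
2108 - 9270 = -7162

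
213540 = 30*7118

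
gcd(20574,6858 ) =6858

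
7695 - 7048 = 647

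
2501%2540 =2501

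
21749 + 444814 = 466563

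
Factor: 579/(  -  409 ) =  - 3^1*193^1* 409^( - 1)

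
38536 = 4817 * 8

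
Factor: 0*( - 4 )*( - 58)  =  0^1=0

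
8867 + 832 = 9699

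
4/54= 2/27 = 0.07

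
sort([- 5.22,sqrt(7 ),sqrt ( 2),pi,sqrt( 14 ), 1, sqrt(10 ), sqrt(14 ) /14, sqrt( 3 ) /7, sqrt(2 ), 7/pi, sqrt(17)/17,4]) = [ - 5.22, sqrt ( 17)/17 , sqrt(3)/7, sqrt( 14) /14, 1, sqrt( 2 ), sqrt(2),7/pi, sqrt(7), pi, sqrt(10 ), sqrt(14), 4]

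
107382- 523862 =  - 416480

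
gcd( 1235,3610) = 95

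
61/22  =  61/22 = 2.77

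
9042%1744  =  322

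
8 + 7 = 15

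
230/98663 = 230/98663=0.00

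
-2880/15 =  - 192 = - 192.00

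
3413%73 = 55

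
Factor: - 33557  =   - 23^1*1459^1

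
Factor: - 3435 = -3^1*5^1*229^1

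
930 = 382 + 548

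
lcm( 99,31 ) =3069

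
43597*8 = 348776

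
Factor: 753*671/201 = 11^1*61^1*67^ (-1)*251^1 = 168421/67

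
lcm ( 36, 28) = 252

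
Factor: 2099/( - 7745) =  - 5^( - 1 )*1549^ (-1) * 2099^1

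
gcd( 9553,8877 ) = 1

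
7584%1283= 1169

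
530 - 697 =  - 167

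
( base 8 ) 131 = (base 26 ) 3b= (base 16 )59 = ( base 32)2P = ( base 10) 89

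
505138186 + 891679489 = 1396817675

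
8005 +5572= 13577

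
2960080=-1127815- - 4087895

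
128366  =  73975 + 54391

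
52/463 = 52/463 = 0.11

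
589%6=1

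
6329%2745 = 839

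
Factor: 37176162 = 2^1*3^1 * 6196027^1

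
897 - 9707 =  - 8810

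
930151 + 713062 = 1643213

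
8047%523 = 202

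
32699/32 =32699/32 = 1021.84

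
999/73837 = 999/73837   =  0.01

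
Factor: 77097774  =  2^1*3^1*13^1 * 199^1*4967^1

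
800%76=40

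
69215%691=115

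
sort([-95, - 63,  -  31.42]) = [ - 95, - 63,  -  31.42]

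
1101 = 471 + 630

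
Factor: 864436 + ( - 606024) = 258412 = 2^2*7^1*11^1*839^1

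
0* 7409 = 0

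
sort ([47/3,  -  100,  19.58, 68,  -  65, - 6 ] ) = [-100, - 65,  -  6, 47/3 , 19.58, 68] 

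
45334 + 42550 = 87884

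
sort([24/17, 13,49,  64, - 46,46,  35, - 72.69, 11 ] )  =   [ - 72.69 ,  -  46, 24/17,  11, 13,35,46, 49, 64]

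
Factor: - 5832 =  - 2^3*3^6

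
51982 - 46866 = 5116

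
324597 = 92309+232288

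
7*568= 3976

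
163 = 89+74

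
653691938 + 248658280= 902350218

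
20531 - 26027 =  - 5496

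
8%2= 0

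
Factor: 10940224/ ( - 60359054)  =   - 2^5*7^( - 1 )*199^1*859^1 * 4311361^( - 1) =- 5470112/30179527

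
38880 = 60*648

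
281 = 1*281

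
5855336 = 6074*964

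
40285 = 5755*7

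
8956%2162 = 308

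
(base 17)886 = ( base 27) 39O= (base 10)2454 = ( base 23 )4eg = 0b100110010110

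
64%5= 4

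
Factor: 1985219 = 1985219^1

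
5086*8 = 40688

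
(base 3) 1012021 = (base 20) 23b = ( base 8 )1547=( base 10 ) 871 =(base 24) 1c7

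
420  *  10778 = 4526760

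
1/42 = 1/42 = 0.02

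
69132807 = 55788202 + 13344605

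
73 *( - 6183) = -451359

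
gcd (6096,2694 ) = 6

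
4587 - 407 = 4180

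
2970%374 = 352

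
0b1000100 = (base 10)68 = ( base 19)3B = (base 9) 75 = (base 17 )40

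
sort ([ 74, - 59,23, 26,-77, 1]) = [ - 77, - 59,1, 23 , 26, 74] 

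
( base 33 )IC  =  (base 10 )606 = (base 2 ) 1001011110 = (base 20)1A6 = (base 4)21132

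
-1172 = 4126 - 5298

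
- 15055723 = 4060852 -19116575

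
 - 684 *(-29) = 19836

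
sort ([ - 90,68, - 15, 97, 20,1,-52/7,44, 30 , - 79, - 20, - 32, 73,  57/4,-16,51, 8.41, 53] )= [ - 90, - 79, - 32, - 20, - 16, - 15,  -  52/7,  1,8.41,57/4,20,30,44,  51,53,68,73 , 97] 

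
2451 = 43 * 57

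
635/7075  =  127/1415 = 0.09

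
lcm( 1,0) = 0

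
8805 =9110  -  305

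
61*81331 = 4961191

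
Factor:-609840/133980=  - 2^2*3^1*11^1*29^ ( - 1)= - 132/29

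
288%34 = 16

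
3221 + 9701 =12922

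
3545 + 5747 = 9292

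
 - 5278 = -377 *14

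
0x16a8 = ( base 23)am4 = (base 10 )5800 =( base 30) 6DA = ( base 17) 1313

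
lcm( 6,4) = 12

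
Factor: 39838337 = 7^1 *11^1 * 517381^1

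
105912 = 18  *5884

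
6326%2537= 1252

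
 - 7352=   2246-9598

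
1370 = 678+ 692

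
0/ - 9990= 0/1 = - 0.00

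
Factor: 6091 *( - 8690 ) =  - 2^1 * 5^1*11^1*79^1*6091^1 = - 52930790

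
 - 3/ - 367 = 3/367 = 0.01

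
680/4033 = 680/4033 = 0.17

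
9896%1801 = 891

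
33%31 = 2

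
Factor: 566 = 2^1*283^1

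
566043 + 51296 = 617339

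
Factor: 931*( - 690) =- 2^1*3^1*5^1*7^2*19^1*23^1 = -642390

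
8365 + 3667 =12032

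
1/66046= 1/66046 = 0.00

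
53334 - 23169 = 30165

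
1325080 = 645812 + 679268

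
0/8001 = 0 = 0.00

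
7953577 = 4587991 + 3365586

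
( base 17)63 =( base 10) 105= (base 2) 1101001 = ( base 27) 3o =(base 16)69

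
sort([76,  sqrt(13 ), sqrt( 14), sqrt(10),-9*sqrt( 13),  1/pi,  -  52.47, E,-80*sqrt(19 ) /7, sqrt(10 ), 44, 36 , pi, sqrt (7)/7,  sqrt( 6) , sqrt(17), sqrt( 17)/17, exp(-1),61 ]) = [- 52.47, -80*sqrt( 19) /7, - 9*sqrt( 13),sqrt(17)/17, 1/pi,exp(-1 ),sqrt( 7) /7,sqrt ( 6), E, pi, sqrt( 10),sqrt(10), sqrt( 13), sqrt(14 ), sqrt( 17), 36,44, 61, 76 ]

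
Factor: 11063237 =101^1*109537^1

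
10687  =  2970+7717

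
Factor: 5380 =2^2*5^1 * 269^1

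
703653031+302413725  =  1006066756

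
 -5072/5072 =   -  1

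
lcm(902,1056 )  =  43296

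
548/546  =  274/273 = 1.00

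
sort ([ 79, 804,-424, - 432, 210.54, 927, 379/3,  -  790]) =[ - 790,-432, - 424,79, 379/3, 210.54,804, 927] 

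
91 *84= 7644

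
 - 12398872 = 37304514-49703386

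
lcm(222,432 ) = 15984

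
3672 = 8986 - 5314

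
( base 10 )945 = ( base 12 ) 669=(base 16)3b1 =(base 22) 1KL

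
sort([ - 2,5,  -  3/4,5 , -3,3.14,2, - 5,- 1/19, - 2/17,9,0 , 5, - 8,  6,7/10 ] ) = [-8, - 5, - 3,-2, - 3/4,  -  2/17, - 1/19, 0,7/10,2,3.14, 5, 5 , 5,6, 9] 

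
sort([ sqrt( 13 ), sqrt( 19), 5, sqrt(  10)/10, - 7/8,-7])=[ - 7,  -  7/8, sqrt( 10)/10, sqrt(13 ), sqrt(19),  5]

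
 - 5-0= - 5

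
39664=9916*4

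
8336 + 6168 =14504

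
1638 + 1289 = 2927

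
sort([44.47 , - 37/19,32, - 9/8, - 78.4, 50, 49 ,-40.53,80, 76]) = [ - 78.4, - 40.53, - 37/19, - 9/8, 32, 44.47 , 49,50, 76,80 ] 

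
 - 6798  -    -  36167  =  29369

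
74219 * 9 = 667971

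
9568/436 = 2392/109 = 21.94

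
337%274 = 63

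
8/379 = 8/379 =0.02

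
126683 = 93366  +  33317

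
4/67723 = 4/67723 = 0.00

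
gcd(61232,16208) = 16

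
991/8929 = 991/8929= 0.11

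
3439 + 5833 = 9272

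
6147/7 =6147/7 =878.14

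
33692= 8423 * 4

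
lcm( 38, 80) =1520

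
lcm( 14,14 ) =14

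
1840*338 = 621920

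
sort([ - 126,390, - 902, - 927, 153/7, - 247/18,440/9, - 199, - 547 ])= [-927, - 902, - 547, - 199, - 126, - 247/18,153/7, 440/9, 390 ]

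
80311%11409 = 448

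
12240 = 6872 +5368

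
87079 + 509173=596252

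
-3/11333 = -3/11333 = -0.00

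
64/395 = 64/395  =  0.16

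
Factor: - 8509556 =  - 2^2 * 11^1*37^1 * 5227^1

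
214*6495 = 1389930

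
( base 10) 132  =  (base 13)a2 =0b10000100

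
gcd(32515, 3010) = 35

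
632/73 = 8 + 48/73 = 8.66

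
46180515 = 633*72955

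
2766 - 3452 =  - 686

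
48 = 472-424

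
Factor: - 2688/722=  - 1344/361 = - 2^6*3^1*7^1 * 19^( - 2) 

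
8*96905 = 775240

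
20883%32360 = 20883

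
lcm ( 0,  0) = 0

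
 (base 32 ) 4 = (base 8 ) 4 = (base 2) 100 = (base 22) 4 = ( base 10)4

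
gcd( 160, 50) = 10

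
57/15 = 3 + 4/5 = 3.80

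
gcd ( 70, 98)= 14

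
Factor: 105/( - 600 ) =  - 2^( - 3)*5^( - 1 ) *7^1=- 7/40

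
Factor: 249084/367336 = 99/146 = 2^(- 1)*3^2*11^1 * 73^( - 1)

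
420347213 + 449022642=869369855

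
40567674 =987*41102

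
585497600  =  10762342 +574735258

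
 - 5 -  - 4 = -1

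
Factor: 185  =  5^1*37^1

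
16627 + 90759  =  107386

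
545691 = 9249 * 59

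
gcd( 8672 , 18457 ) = 1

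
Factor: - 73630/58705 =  - 2^1 * 37^1*59^( - 1 ) = - 74/59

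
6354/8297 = 6354/8297=0.77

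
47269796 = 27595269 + 19674527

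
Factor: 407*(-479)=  - 11^1 * 37^1*479^1=- 194953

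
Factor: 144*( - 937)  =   - 134928 = - 2^4 * 3^2*937^1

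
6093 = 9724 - 3631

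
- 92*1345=-123740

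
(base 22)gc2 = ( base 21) I39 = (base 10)8010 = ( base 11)6022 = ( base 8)17512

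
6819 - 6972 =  - 153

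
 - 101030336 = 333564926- 434595262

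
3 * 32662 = 97986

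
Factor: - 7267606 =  - 2^1 * 3633803^1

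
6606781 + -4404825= 2201956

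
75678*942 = 71288676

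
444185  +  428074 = 872259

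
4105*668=2742140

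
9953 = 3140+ 6813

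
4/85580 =1/21395 = 0.00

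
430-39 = 391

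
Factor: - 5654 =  - 2^1 * 11^1*257^1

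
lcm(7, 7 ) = 7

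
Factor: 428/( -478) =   -  2^1*107^1 * 239^( - 1)=- 214/239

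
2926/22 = 133 = 133.00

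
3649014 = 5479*666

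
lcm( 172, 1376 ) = 1376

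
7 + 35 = 42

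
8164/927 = 8164/927 = 8.81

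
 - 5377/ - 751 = 7 + 120/751= 7.16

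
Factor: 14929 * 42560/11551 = 635378240/11551 = 2^6*5^1*7^1*19^1*11551^( - 1)*14929^1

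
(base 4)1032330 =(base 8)11674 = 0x13bc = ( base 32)4ts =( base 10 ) 5052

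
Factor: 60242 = 2^1*7^1 * 13^1*331^1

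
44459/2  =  22229 + 1/2 = 22229.50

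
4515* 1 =4515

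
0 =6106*0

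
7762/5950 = 3881/2975 = 1.30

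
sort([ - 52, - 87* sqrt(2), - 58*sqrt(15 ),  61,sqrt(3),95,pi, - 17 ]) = [ - 58*sqrt ( 15 ),-87*sqrt ( 2), - 52,-17, sqrt(3), pi,  61,95] 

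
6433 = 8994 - 2561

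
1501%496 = 13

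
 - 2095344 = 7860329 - 9955673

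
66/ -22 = -3 + 0/1 = -3.00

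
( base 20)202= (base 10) 802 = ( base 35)mw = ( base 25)172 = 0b1100100010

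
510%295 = 215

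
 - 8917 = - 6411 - 2506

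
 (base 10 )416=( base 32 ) D0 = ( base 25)gg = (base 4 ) 12200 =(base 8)640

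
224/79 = 2 + 66/79 = 2.84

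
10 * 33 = 330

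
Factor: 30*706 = 2^2*3^1*5^1*353^1 = 21180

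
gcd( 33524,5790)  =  2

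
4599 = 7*657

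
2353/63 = 2353/63= 37.35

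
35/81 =35/81 = 0.43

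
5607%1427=1326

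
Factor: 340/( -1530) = -2/9  =  - 2^1*3^(-2 )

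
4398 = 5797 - 1399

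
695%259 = 177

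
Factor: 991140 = 2^2*3^1*5^1*16519^1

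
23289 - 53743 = -30454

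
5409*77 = 416493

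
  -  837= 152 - 989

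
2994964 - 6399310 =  - 3404346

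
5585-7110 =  - 1525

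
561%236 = 89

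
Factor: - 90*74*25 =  - 166500 = - 2^2*3^2*5^3* 37^1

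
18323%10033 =8290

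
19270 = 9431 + 9839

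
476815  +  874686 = 1351501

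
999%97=29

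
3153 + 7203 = 10356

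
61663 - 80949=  - 19286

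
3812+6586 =10398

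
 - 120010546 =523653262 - 643663808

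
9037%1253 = 266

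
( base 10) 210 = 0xd2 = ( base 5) 1320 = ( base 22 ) 9C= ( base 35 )60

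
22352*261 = 5833872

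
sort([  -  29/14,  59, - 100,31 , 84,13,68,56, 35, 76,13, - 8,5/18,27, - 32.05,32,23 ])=[ - 100, - 32.05, -8,-29/14,5/18,13,13, 23,  27 , 31,32,35, 56, 59,68, 76, 84] 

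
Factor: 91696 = 2^4*11^1*521^1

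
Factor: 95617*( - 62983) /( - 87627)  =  3^ (-1 )*29209^ (-1 )*62983^1 * 95617^1= 6022245511/87627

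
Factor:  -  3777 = -3^1*1259^1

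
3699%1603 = 493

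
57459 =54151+3308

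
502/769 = 502/769=0.65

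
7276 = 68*107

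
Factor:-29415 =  - 3^1*5^1*37^1 * 53^1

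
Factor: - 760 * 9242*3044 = -2^6*5^1 * 19^1*761^1*4621^1 = -21380812480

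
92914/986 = 94 + 115/493=94.23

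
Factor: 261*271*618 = 2^1*3^3 * 29^1*103^1*271^1  =  43711758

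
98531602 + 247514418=346046020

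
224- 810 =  - 586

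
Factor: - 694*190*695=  - 2^2*5^2*19^1*139^1*347^1=- 91642700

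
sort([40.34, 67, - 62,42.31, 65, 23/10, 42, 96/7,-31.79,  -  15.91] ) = [ - 62 , - 31.79, - 15.91, 23/10, 96/7,40.34, 42, 42.31, 65,67 ] 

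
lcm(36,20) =180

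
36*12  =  432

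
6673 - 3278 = 3395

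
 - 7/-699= 7/699 = 0.01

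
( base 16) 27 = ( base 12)33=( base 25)1e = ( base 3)1110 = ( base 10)39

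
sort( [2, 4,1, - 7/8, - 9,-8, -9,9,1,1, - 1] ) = [  -  9,-9, - 8, - 1, - 7/8,1, 1,1 , 2,4,  9 ]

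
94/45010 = 47/22505 = 0.00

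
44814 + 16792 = 61606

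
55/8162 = 5/742 = 0.01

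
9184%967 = 481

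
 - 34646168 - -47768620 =13122452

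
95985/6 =31995/2= 15997.50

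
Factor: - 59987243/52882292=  - 2^ ( - 2 )*23^1*41^( - 1) * 127^( - 1 )*251^1*2539^( - 1 )*10391^1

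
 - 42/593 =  - 1+551/593 = - 0.07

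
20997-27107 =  - 6110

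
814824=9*90536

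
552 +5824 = 6376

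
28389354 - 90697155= - 62307801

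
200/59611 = 200/59611= 0.00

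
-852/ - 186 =142/31 = 4.58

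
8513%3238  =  2037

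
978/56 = 489/28=17.46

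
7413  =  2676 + 4737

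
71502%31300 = 8902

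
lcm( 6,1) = 6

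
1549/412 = 1549/412  =  3.76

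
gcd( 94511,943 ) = 1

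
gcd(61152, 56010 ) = 6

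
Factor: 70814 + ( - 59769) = 5^1 * 47^2  =  11045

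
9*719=6471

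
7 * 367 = 2569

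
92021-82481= 9540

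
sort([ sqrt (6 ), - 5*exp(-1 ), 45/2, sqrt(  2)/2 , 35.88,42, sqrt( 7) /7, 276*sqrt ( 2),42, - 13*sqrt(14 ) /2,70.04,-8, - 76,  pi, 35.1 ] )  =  [  -  76, - 13 * sqrt ( 14 ) /2,-8, - 5*exp(-1 ),  sqrt ( 7 ) /7, sqrt(2)/2, sqrt( 6 ),pi, 45/2 , 35.1,35.88,42, 42,70.04,276*sqrt (2 )]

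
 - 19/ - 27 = 19/27 = 0.70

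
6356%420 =56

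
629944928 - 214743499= 415201429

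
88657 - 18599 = 70058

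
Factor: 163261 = 7^1*83^1*281^1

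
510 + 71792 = 72302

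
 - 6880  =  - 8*860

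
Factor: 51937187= 241^1*215507^1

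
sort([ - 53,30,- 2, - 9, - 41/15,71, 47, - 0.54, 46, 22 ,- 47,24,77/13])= [ - 53, - 47,  -  9, - 41/15, - 2, - 0.54, 77/13 , 22,24, 30, 46, 47, 71 ]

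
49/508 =49/508 =0.10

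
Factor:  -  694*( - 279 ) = 193626 = 2^1*3^2*31^1*347^1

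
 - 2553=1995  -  4548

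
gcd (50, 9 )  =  1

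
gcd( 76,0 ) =76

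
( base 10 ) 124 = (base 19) 6a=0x7c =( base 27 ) 4G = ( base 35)3j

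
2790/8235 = 62/183 =0.34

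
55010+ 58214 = 113224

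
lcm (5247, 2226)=73458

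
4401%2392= 2009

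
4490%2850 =1640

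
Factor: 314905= 5^1*62981^1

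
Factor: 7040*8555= 60227200= 2^7*5^2*11^1 *29^1*59^1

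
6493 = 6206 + 287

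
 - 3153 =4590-7743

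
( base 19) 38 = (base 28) 29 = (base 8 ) 101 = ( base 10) 65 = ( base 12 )55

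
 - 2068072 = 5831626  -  7899698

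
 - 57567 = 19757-77324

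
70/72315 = 14/14463   =  0.00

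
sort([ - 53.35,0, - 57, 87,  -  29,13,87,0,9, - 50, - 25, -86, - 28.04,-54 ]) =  [ - 86, - 57 , - 54,  -  53.35, - 50, - 29, - 28.04 , - 25,0 , 0,9,13, 87,87 ] 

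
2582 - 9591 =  - 7009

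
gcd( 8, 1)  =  1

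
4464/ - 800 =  - 279/50 = -5.58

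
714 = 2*357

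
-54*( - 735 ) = 39690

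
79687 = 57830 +21857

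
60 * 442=26520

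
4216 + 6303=10519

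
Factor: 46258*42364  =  2^3*7^1*17^1*89^1*101^1*229^1 = 1959673912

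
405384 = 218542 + 186842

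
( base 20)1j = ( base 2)100111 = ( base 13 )30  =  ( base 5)124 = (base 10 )39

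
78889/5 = 15777 + 4/5 = 15777.80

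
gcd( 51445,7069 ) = 1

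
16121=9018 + 7103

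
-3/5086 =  -3/5086 = -0.00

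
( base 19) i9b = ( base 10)6680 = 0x1A18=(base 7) 25322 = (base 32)6go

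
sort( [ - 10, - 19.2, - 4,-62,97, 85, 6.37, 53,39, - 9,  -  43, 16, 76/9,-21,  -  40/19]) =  [ - 62, - 43, - 21,-19.2, - 10,-9,- 4, - 40/19,6.37,76/9,16,  39, 53, 85, 97] 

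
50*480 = 24000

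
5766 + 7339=13105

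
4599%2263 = 73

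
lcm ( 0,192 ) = 0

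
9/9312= 3/3104 = 0.00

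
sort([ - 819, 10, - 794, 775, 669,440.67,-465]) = [ - 819, - 794, - 465, 10, 440.67 , 669, 775]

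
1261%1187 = 74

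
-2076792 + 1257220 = -819572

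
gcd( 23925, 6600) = 825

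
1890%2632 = 1890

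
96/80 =6/5 = 1.20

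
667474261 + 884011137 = 1551485398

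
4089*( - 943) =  - 3855927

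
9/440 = 9/440 = 0.02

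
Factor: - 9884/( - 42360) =7/30 = 2^ ( - 1)*3^ ( - 1)*5^( -1)*7^1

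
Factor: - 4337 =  - 4337^1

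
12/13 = 12/13 = 0.92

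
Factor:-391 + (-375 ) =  - 766 = - 2^1*383^1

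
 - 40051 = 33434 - 73485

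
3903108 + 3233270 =7136378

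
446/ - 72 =- 223/36 = - 6.19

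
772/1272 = 193/318 =0.61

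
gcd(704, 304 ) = 16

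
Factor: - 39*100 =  - 3900=- 2^2* 3^1*5^2* 13^1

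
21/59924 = 21/59924 = 0.00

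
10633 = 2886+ 7747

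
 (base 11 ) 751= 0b1110000111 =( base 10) 903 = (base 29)124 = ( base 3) 1020110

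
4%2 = 0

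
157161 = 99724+57437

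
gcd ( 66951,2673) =9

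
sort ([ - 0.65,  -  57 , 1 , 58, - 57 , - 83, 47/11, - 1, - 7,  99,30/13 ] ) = [ - 83 , - 57, - 57, - 7,  -  1, - 0.65, 1,30/13 , 47/11, 58, 99 ] 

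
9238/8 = 1154 + 3/4=   1154.75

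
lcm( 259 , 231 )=8547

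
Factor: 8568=2^3*3^2*7^1*17^1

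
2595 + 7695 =10290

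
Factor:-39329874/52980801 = -13109958/17660267  =  - 2^1*3^3*17^1  *14281^1*17660267^( - 1)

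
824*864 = 711936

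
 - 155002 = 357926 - 512928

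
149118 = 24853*6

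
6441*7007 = 45132087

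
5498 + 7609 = 13107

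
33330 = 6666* 5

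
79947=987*81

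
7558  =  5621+1937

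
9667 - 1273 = 8394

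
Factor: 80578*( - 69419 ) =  - 5593644182=- 2^1*7^1*47^1*211^1*40289^1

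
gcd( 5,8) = 1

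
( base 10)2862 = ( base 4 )230232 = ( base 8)5456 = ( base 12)17a6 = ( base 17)9F6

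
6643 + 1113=7756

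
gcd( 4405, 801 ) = 1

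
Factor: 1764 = 2^2*3^2*7^2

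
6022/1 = 6022 = 6022.00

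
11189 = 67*167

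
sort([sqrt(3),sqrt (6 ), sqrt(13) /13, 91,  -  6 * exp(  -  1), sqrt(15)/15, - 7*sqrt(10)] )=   [ - 7*sqrt( 10 ), - 6*exp(- 1),sqrt(15)/15, sqrt(13 )/13,  sqrt(3),  sqrt(6 ), 91]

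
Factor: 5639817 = 3^1*1879939^1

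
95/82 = 1 + 13/82 = 1.16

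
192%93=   6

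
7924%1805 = 704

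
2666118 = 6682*399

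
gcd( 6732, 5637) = 3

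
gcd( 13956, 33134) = 2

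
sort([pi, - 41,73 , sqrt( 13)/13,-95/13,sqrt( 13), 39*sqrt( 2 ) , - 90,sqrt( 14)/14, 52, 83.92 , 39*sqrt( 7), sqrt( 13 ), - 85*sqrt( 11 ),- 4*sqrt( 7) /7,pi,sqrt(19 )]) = [ - 85*sqrt(  11 ),  -  90,-41,-95/13, - 4*sqrt( 7 )/7,sqrt( 14 )/14,sqrt(13)/13, pi, pi,sqrt(13), sqrt( 13) , sqrt (19 ), 52 , 39 * sqrt( 2),73, 83.92, 39*sqrt(7) ]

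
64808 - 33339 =31469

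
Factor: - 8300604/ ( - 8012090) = 4150302/4006045 = 2^1 * 3^1*5^( - 1 )*13^2 * 47^(-1)*4093^1*17047^( - 1)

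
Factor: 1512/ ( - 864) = -2^( - 2)*7^1 = - 7/4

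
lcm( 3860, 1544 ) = 7720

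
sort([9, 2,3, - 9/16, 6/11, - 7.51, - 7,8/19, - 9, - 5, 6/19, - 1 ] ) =[-9, - 7.51, - 7, - 5, - 1, - 9/16, 6/19 , 8/19,6/11, 2,3, 9]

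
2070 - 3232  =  -1162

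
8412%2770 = 102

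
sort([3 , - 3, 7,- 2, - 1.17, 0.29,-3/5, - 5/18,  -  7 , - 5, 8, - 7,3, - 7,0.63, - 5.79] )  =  [ - 7 , -7, - 7,-5.79, - 5, -3, - 2 ,-1.17 , - 3/5 , - 5/18 , 0.29 , 0.63,  3,  3,7, 8]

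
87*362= 31494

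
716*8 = 5728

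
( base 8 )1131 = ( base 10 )601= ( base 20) 1a1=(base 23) 133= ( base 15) 2a1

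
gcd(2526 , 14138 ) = 2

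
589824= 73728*8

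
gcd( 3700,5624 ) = 148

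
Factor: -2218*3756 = -8330808 = - 2^3*3^1*313^1*1109^1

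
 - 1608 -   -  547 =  - 1061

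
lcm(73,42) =3066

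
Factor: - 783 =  - 3^3*29^1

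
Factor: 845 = 5^1 * 13^2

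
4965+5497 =10462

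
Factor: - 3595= - 5^1*719^1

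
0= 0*274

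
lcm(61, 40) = 2440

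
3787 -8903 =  - 5116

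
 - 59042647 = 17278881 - 76321528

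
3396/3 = 1132  =  1132.00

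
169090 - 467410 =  - 298320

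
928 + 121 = 1049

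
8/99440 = 1/12430 = 0.00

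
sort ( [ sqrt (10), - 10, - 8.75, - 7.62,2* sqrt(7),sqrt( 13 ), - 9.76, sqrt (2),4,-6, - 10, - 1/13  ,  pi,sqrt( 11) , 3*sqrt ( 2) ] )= [ - 10, - 10, - 9.76, - 8.75, - 7.62, -6, - 1/13,sqrt( 2), pi,sqrt( 10),sqrt ( 11 ),sqrt( 13), 4,3 * sqrt(2 ),2*sqrt( 7 )] 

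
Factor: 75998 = 2^1*13^1*37^1 * 79^1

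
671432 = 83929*8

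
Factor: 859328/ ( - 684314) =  - 928/739 = -2^5 * 29^1*739^( - 1)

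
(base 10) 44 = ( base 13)35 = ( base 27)1h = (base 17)2a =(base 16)2c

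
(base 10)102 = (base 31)39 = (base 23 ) 4A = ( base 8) 146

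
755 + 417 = 1172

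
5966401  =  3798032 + 2168369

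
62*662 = 41044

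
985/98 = 10 + 5/98 = 10.05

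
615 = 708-93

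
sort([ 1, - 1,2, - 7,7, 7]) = [ - 7, - 1,1,2,7, 7 ]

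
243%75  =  18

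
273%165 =108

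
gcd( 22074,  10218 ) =78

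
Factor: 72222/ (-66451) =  - 2^1*3^1*7^(- 1 ) * 11^ (-1 )*863^ (-1)*12037^1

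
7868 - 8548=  - 680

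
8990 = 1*8990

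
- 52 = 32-84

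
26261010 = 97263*270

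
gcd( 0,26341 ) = 26341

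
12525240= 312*40145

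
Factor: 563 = 563^1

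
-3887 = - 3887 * 1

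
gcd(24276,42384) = 12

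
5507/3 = 1835 + 2/3 = 1835.67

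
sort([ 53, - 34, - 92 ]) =[ - 92,  -  34,53]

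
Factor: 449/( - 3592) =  - 2^(  -  3) = - 1/8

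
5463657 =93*58749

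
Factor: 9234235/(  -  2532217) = - 5^1*113^( - 1) * 22409^( - 1)*1846847^1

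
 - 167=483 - 650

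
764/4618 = 382/2309=0.17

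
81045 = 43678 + 37367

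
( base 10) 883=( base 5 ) 12013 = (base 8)1563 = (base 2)1101110011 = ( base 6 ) 4031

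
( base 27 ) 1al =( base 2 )1111111100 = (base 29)165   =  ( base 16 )3FC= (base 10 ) 1020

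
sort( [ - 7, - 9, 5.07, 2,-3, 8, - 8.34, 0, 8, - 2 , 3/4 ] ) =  [-9, - 8.34,- 7, - 3, -2, 0, 3/4, 2, 5.07,8, 8]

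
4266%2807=1459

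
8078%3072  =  1934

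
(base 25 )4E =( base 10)114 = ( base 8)162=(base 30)3o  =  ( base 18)66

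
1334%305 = 114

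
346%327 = 19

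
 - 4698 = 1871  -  6569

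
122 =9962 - 9840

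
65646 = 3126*21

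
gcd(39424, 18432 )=512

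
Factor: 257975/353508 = 2^(  -  2 )*3^( - 1 )*5^2*17^1  *89^(  -  1)*331^( - 1)*607^1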